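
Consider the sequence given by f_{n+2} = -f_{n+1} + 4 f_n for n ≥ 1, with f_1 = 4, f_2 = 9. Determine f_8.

589

f_3 = -9 + 4*4 = 7
f_4 = -7 + 4*9 = 29
f_5 = -29 + 4*7 = -1
f_6 = -(-1) + 4*29 = 117
f_7 = -117 + 4*(-1) = -121
f_8 = -(-121) + 4*117 = 589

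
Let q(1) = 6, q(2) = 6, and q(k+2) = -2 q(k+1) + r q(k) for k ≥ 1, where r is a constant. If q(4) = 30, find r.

q(3) = -12 + 6r
q(4) = 24 - 6r
So 24 - 6r = 30, giving r = -1.

-1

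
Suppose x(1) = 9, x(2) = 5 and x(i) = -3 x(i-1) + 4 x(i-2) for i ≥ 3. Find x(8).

-13099

x(3) = -3*5 + 4*9 = 21
x(4) = -3*21 + 4*5 = -43
x(5) = -3*(-43) + 4*21 = 213
x(6) = -3*213 + 4*(-43) = -811
x(7) = -3*(-811) + 4*213 = 3285
x(8) = -3*3285 + 4*(-811) = -13099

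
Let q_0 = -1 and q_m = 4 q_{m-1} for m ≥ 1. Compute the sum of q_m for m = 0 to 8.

-87381

q_1 = 4·(-1) = -4
q_2 = 4·(-4) = -16
q_3 = 4·(-16) = -64
q_4 = 4·(-64) = -256
q_5 = 4·(-256) = -1024
q_6 = 4·(-1024) = -4096
q_7 = 4·(-4096) = -16384
q_8 = 4·(-16384) = -65536
Sum = (-1) + (-4) + (-16) + (-64) + (-256) + (-1024) + (-4096) + (-16384) + (-65536) = -87381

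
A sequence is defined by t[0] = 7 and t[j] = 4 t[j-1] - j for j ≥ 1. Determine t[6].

26854

t[1] = 4·7 - 1 = 27
t[2] = 4·27 - 2 = 106
t[3] = 4·106 - 3 = 421
t[4] = 4·421 - 4 = 1680
t[5] = 4·1680 - 5 = 6715
t[6] = 4·6715 - 6 = 26854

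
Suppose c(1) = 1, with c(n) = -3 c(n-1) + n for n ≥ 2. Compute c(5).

47

c(2) = -3(1) + 2 = -1
c(3) = -3(-1) + 3 = 6
c(4) = -3(6) + 4 = -14
c(5) = -3(-14) + 5 = 47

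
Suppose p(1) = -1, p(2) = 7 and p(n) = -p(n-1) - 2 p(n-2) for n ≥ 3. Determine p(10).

-113

p(3) = -7 - 2*(-1) = -5
p(4) = -(-5) - 2*7 = -9
p(5) = -(-9) - 2*(-5) = 19
p(6) = -19 - 2*(-9) = -1
p(7) = -(-1) - 2*19 = -37
p(8) = -(-37) - 2*(-1) = 39
p(9) = -39 - 2*(-37) = 35
p(10) = -35 - 2*39 = -113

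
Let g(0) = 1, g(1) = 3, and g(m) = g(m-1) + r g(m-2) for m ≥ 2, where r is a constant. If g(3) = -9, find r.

-3

g(2) = 3 + r
g(3) = 3 + 4r
So 3 + 4r = -9, giving r = -3.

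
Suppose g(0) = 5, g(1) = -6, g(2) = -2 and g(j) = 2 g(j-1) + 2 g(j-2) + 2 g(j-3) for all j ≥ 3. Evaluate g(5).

g(3) = 2*(-2) + 2*(-6) + 2*5 = -6
g(4) = 2*(-6) + 2*(-2) + 2*(-6) = -28
g(5) = 2*(-28) + 2*(-6) + 2*(-2) = -72

-72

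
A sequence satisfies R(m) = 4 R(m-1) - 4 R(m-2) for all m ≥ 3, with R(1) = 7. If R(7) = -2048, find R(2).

1

Let R(2) = x.
R(3) = -28 + 4x
R(4) = -112 + 12x
R(5) = -336 + 32x
R(6) = -896 + 80x
R(7) = -2240 + 192x
So -2240 + 192x = -2048, giving x = 1.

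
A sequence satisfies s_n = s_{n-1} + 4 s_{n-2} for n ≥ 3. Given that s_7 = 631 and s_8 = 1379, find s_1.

Rearranging, s_{n-2} = (s_n - s_{n-1}) / 4.
s_6 = (1379 - 631) / 4 = 748/4 = 187
s_5 = (631 - 187) / 4 = 444/4 = 111
s_4 = (187 - 111) / 4 = 76/4 = 19
s_3 = (111 - 19) / 4 = 92/4 = 23
s_2 = (19 - 23) / 4 = -4/4 = -1
s_1 = (23 - (-1)) / 4 = 24/4 = 6

6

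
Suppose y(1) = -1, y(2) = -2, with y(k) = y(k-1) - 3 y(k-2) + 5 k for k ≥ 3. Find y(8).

y(3) = (-2) - 3·(-1) + 15 = 16
y(4) = 16 - 3·(-2) + 20 = 42
y(5) = 42 - 3·16 + 25 = 19
y(6) = 19 - 3·42 + 30 = -77
y(7) = (-77) - 3·19 + 35 = -99
y(8) = (-99) - 3·(-77) + 40 = 172

172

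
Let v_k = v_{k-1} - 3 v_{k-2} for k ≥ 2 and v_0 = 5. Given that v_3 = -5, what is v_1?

-5

Let v_1 = y.
v_2 = -15 + y
v_3 = -15 - 2y
So -15 - 2y = -5, giving y = -5.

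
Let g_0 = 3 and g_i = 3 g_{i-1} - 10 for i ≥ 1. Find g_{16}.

The fixed point is -10/(1 - 3) = 5, so g_i - 5 = 3(g_{i-1} - 5).
Hence g_i = -2·3^i + 5.
g_{16} = -2·3^{16} + 5 = -2·43046721 + 5 = -86093437.

-86093437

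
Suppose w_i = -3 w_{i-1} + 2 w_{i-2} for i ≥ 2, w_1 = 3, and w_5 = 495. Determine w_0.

Let w_0 = v.
w_2 = -9 + 2v
w_3 = 33 - 6v
w_4 = -117 + 22v
w_5 = 417 - 78v
So 417 - 78v = 495, giving v = -1.

-1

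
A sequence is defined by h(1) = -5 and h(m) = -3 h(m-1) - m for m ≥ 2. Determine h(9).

-29937

h(2) = -3·(-5) - 2 = 13
h(3) = -3·13 - 3 = -42
h(4) = -3·(-42) - 4 = 122
h(5) = -3·122 - 5 = -371
h(6) = -3·(-371) - 6 = 1107
h(7) = -3·1107 - 7 = -3328
h(8) = -3·(-3328) - 8 = 9976
h(9) = -3·9976 - 9 = -29937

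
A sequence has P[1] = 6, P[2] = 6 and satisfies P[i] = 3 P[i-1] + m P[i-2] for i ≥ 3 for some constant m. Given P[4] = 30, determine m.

P[3] = 18 + 6m
P[4] = 54 + 24m
So 54 + 24m = 30, giving m = -1.

-1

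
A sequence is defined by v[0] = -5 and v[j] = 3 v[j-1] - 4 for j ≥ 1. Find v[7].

v[1] = 3(-5) - 4 = -19
v[2] = 3(-19) - 4 = -61
v[3] = 3(-61) - 4 = -187
v[4] = 3(-187) - 4 = -565
v[5] = 3(-565) - 4 = -1699
v[6] = 3(-1699) - 4 = -5101
v[7] = 3(-5101) - 4 = -15307

-15307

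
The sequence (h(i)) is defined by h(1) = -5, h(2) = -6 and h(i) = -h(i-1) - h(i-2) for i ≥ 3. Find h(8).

-6

h(3) = -(-6) - (-5) = 11
h(4) = -11 - (-6) = -5
h(5) = -(-5) - 11 = -6
h(6) = -(-6) - (-5) = 11
h(7) = -11 - (-6) = -5
h(8) = -(-5) - 11 = -6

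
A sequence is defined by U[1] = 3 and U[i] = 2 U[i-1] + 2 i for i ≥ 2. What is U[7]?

U[2] = 2(3) + 4 = 10
U[3] = 2(10) + 6 = 26
U[4] = 2(26) + 8 = 60
U[5] = 2(60) + 10 = 130
U[6] = 2(130) + 12 = 272
U[7] = 2(272) + 14 = 558

558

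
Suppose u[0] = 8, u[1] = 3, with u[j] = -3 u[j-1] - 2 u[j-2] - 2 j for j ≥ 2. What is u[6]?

-757

u[2] = -3·3 - 2·8 - 4 = -29
u[3] = -3·(-29) - 2·3 - 6 = 75
u[4] = -3·75 - 2·(-29) - 8 = -175
u[5] = -3·(-175) - 2·75 - 10 = 365
u[6] = -3·365 - 2·(-175) - 12 = -757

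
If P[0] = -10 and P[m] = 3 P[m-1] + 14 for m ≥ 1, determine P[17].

-387420496

The fixed point is 14/(1 - 3) = -7, so P[m] + 7 = 3(P[m-1] + 7).
Hence P[m] = -3·3^m - 7.
P[17] = -3·3^{17} - 7 = -3·129140163 - 7 = -387420496.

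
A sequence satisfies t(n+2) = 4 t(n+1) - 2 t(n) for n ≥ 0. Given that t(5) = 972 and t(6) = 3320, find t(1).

3

Rearranging, t(n-2) = (t(n) - 4 t(n-1)) / -2.
t(4) = (3320 - 4*972) / -2 = -568/-2 = 284
t(3) = (972 - 4*284) / -2 = -164/-2 = 82
t(2) = (284 - 4*82) / -2 = -44/-2 = 22
t(1) = (82 - 4*22) / -2 = -6/-2 = 3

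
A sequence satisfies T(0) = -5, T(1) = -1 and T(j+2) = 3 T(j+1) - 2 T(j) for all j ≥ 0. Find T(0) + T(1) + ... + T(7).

948

T(2) = 3*(-1) - 2*(-5) = 7
T(3) = 3*7 - 2*(-1) = 23
T(4) = 3*23 - 2*7 = 55
T(5) = 3*55 - 2*23 = 119
T(6) = 3*119 - 2*55 = 247
T(7) = 3*247 - 2*119 = 503
Sum = (-5) + (-1) + 7 + 23 + 55 + 119 + 247 + 503 = 948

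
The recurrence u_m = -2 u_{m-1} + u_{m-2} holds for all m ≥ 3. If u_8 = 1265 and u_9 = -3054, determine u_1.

Rearranging, u_{m-2} = u_m + 2 u_{m-1}.
u_7 = -3054 + 2·1265 = -524
u_6 = 1265 + 2·(-524) = 217
u_5 = -524 + 2·217 = -90
u_4 = 217 + 2·(-90) = 37
u_3 = -90 + 2·37 = -16
u_2 = 37 + 2·(-16) = 5
u_1 = -16 + 2·5 = -6

-6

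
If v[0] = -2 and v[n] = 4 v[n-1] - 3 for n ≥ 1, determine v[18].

-206158430207

The fixed point is -3/(1 - 4) = 1, so v[n] - 1 = 4(v[n-1] - 1).
Hence v[n] = -3·4^n + 1.
v[18] = -3·4^{18} + 1 = -3·68719476736 + 1 = -206158430207.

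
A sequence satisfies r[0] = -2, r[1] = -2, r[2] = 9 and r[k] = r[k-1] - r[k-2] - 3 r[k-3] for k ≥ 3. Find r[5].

-30

r[3] = 9 - (-2) - 3·(-2) = 17
r[4] = 17 - 9 - 3·(-2) = 14
r[5] = 14 - 17 - 3·9 = -30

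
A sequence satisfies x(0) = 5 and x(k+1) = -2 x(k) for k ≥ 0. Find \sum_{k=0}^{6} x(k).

215

x(1) = -2(5) = -10
x(2) = -2(-10) = 20
x(3) = -2(20) = -40
x(4) = -2(-40) = 80
x(5) = -2(80) = -160
x(6) = -2(-160) = 320
Sum = 5 + (-10) + 20 + (-40) + 80 + (-160) + 320 = 215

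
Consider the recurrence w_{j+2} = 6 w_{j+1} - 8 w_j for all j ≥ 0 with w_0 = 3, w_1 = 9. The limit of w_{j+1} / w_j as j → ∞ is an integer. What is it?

4

The characteristic equation is r^2 - 6r + 8 = 0, which factors as (r - 4)(r - 2) = 0.
So the roots are 4 and 2. Since |4| > |2| and the coefficient of 4^j is non-zero, the ratio tends to 4.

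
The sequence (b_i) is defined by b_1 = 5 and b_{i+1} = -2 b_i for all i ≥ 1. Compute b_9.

1280

b_2 = -2*5 = -10
b_3 = -2*(-10) = 20
b_4 = -2*20 = -40
b_5 = -2*(-40) = 80
b_6 = -2*80 = -160
b_7 = -2*(-160) = 320
b_8 = -2*320 = -640
b_9 = -2*(-640) = 1280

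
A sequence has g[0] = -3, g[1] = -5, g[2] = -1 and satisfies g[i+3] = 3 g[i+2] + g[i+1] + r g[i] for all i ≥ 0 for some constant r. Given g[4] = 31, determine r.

-4

g[3] = -8 - 3r
g[4] = -25 - 14r
So -25 - 14r = 31, giving r = -4.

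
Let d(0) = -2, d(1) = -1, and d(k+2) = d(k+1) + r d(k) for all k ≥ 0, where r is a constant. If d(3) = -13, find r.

4

d(2) = -1 - 2r
d(3) = -1 - 3r
So -1 - 3r = -13, giving r = 4.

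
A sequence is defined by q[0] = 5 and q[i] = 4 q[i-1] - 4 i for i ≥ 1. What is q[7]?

52804

q[1] = 4(5) - 4 = 16
q[2] = 4(16) - 8 = 56
q[3] = 4(56) - 12 = 212
q[4] = 4(212) - 16 = 832
q[5] = 4(832) - 20 = 3308
q[6] = 4(3308) - 24 = 13208
q[7] = 4(13208) - 28 = 52804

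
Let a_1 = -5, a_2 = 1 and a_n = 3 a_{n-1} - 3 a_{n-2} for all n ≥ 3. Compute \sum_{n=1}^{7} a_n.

a_3 = 3*1 - 3*(-5) = 18
a_4 = 3*18 - 3*1 = 51
a_5 = 3*51 - 3*18 = 99
a_6 = 3*99 - 3*51 = 144
a_7 = 3*144 - 3*99 = 135
Sum = (-5) + 1 + 18 + 51 + 99 + 144 + 135 = 443

443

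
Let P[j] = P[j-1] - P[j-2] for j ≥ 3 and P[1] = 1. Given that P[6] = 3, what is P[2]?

Let P[2] = x.
P[3] = -1 + x
P[4] = -1
P[5] = -x
P[6] = 1 - x
So 1 - x = 3, giving x = -2.

-2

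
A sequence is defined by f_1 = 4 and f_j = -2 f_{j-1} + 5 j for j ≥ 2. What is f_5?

29

f_2 = -2(4) + 10 = 2
f_3 = -2(2) + 15 = 11
f_4 = -2(11) + 20 = -2
f_5 = -2(-2) + 25 = 29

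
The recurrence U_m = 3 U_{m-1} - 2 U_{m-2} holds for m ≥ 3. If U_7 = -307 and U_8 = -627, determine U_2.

3

Rearranging, U_{m-2} = (U_m - 3 U_{m-1}) / -2.
U_6 = (-627 - 3·(-307)) / -2 = 294/-2 = -147
U_5 = (-307 - 3·(-147)) / -2 = 134/-2 = -67
U_4 = (-147 - 3·(-67)) / -2 = 54/-2 = -27
U_3 = (-67 - 3·(-27)) / -2 = 14/-2 = -7
U_2 = (-27 - 3·(-7)) / -2 = -6/-2 = 3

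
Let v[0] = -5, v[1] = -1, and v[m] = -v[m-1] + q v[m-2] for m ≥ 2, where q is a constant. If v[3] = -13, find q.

-3

v[2] = 1 - 5q
v[3] = -1 + 4q
So -1 + 4q = -13, giving q = -3.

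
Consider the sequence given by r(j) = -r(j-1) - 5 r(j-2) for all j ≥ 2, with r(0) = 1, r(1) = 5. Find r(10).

r(2) = -5 - 5·1 = -10
r(3) = -(-10) - 5·5 = -15
r(4) = -(-15) - 5·(-10) = 65
r(5) = -65 - 5·(-15) = 10
r(6) = -10 - 5·65 = -335
r(7) = -(-335) - 5·10 = 285
r(8) = -285 - 5·(-335) = 1390
r(9) = -1390 - 5·285 = -2815
r(10) = -(-2815) - 5·1390 = -4135

-4135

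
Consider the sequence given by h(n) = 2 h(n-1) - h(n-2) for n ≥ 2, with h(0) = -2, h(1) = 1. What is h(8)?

h(2) = 2*1 - (-2) = 4
h(3) = 2*4 - 1 = 7
h(4) = 2*7 - 4 = 10
h(5) = 2*10 - 7 = 13
h(6) = 2*13 - 10 = 16
h(7) = 2*16 - 13 = 19
h(8) = 2*19 - 16 = 22

22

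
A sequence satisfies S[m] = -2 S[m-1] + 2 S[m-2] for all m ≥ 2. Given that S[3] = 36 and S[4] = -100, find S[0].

Rearranging, S[m-2] = (S[m] + 2 S[m-1]) / 2.
S[2] = (-100 + 2·36) / 2 = -28/2 = -14
S[1] = (36 + 2·(-14)) / 2 = 8/2 = 4
S[0] = (-14 + 2·4) / 2 = -6/2 = -3

-3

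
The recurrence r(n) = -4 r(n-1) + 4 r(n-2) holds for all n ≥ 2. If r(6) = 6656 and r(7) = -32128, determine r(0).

Rearranging, r(n-2) = (r(n) + 4 r(n-1)) / 4.
r(5) = (-32128 + 4*6656) / 4 = -5504/4 = -1376
r(4) = (6656 + 4*(-1376)) / 4 = 1152/4 = 288
r(3) = (-1376 + 4*288) / 4 = -224/4 = -56
r(2) = (288 + 4*(-56)) / 4 = 64/4 = 16
r(1) = (-56 + 4*16) / 4 = 8/4 = 2
r(0) = (16 + 4*2) / 4 = 24/4 = 6

6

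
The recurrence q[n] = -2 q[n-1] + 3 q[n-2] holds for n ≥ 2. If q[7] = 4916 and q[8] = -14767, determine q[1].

2

Rearranging, q[n-2] = (q[n] + 2 q[n-1]) / 3.
q[6] = (-14767 + 2*4916) / 3 = -4935/3 = -1645
q[5] = (4916 + 2*(-1645)) / 3 = 1626/3 = 542
q[4] = (-1645 + 2*542) / 3 = -561/3 = -187
q[3] = (542 + 2*(-187)) / 3 = 168/3 = 56
q[2] = (-187 + 2*56) / 3 = -75/3 = -25
q[1] = (56 + 2*(-25)) / 3 = 6/3 = 2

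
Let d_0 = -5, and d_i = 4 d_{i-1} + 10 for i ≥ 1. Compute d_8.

d_1 = 4·(-5) + 10 = -10
d_2 = 4·(-10) + 10 = -30
d_3 = 4·(-30) + 10 = -110
d_4 = 4·(-110) + 10 = -430
d_5 = 4·(-430) + 10 = -1710
d_6 = 4·(-1710) + 10 = -6830
d_7 = 4·(-6830) + 10 = -27310
d_8 = 4·(-27310) + 10 = -109230

-109230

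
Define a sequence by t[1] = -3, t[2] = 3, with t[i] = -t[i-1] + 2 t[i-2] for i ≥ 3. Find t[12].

t[3] = -3 + 2*(-3) = -9
t[4] = -(-9) + 2*3 = 15
t[5] = -15 + 2*(-9) = -33
t[6] = -(-33) + 2*15 = 63
t[7] = -63 + 2*(-33) = -129
t[8] = -(-129) + 2*63 = 255
t[9] = -255 + 2*(-129) = -513
t[10] = -(-513) + 2*255 = 1023
t[11] = -1023 + 2*(-513) = -2049
t[12] = -(-2049) + 2*1023 = 4095

4095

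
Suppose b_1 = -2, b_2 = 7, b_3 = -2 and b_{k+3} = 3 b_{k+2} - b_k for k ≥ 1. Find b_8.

b_4 = 3*(-2) - (-2) = -4
b_5 = 3*(-4) - 7 = -19
b_6 = 3*(-19) - (-2) = -55
b_7 = 3*(-55) - (-4) = -161
b_8 = 3*(-161) - (-19) = -464

-464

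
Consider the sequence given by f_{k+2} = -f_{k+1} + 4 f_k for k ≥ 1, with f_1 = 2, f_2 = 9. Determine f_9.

-2521

f_3 = -9 + 4·2 = -1
f_4 = -(-1) + 4·9 = 37
f_5 = -37 + 4·(-1) = -41
f_6 = -(-41) + 4·37 = 189
f_7 = -189 + 4·(-41) = -353
f_8 = -(-353) + 4·189 = 1109
f_9 = -1109 + 4·(-353) = -2521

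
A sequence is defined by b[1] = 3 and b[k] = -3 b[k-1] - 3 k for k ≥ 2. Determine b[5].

345

b[2] = -3·3 - 6 = -15
b[3] = -3·(-15) - 9 = 36
b[4] = -3·36 - 12 = -120
b[5] = -3·(-120) - 15 = 345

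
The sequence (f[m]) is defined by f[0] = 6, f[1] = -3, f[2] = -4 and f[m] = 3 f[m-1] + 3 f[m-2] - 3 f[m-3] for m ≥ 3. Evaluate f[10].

f[3] = 3(-4) + 3(-3) - 3(6) = -39
f[4] = 3(-39) + 3(-4) - 3(-3) = -120
f[5] = 3(-120) + 3(-39) - 3(-4) = -465
f[6] = 3(-465) + 3(-120) - 3(-39) = -1638
f[7] = 3(-1638) + 3(-465) - 3(-120) = -5949
f[8] = 3(-5949) + 3(-1638) - 3(-465) = -21366
f[9] = 3(-21366) + 3(-5949) - 3(-1638) = -77031
f[10] = 3(-77031) + 3(-21366) - 3(-5949) = -277344

-277344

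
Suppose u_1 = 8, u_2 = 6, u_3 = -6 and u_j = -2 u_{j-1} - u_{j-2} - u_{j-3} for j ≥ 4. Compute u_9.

2

u_4 = -2*(-6) - 6 - 8 = -2
u_5 = -2*(-2) - (-6) - 6 = 4
u_6 = -2*4 - (-2) - (-6) = 0
u_7 = -2*0 - 4 - (-2) = -2
u_8 = -2*(-2) - 0 - 4 = 0
u_9 = -2*0 - (-2) - 0 = 2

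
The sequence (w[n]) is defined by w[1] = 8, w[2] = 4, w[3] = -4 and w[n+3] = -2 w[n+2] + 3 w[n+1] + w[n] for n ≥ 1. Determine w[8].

w[4] = -2*(-4) + 3*4 + 8 = 28
w[5] = -2*28 + 3*(-4) + 4 = -64
w[6] = -2*(-64) + 3*28 + (-4) = 208
w[7] = -2*208 + 3*(-64) + 28 = -580
w[8] = -2*(-580) + 3*208 + (-64) = 1720

1720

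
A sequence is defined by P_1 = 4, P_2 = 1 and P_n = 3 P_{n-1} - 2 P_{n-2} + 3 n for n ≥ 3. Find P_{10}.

P_3 = 3(1) - 2(4) + 9 = 4
P_4 = 3(4) - 2(1) + 12 = 22
P_5 = 3(22) - 2(4) + 15 = 73
P_6 = 3(73) - 2(22) + 18 = 193
P_7 = 3(193) - 2(73) + 21 = 454
P_8 = 3(454) - 2(193) + 24 = 1000
P_9 = 3(1000) - 2(454) + 27 = 2119
P_{10} = 3(2119) - 2(1000) + 30 = 4387

4387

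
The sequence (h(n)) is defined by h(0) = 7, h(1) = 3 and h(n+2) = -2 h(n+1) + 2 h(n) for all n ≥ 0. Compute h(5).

-92

h(2) = -2(3) + 2(7) = 8
h(3) = -2(8) + 2(3) = -10
h(4) = -2(-10) + 2(8) = 36
h(5) = -2(36) + 2(-10) = -92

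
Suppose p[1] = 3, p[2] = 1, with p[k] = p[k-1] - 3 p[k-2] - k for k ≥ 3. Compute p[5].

10

p[3] = 1 - 3·3 - 3 = -11
p[4] = (-11) - 3·1 - 4 = -18
p[5] = (-18) - 3·(-11) - 5 = 10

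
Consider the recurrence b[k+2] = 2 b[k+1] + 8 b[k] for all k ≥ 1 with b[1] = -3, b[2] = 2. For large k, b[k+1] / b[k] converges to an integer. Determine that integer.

The characteristic equation is r^2 - 2r - 8 = 0, which factors as (r - 4)(r + 2) = 0.
So the roots are 4 and -2. Since |4| > |-2| and the coefficient of 4^k is non-zero, the ratio tends to 4.

4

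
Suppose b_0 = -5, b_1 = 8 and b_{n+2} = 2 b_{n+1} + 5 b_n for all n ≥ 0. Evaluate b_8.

b_2 = 2(8) + 5(-5) = -9
b_3 = 2(-9) + 5(8) = 22
b_4 = 2(22) + 5(-9) = -1
b_5 = 2(-1) + 5(22) = 108
b_6 = 2(108) + 5(-1) = 211
b_7 = 2(211) + 5(108) = 962
b_8 = 2(962) + 5(211) = 2979

2979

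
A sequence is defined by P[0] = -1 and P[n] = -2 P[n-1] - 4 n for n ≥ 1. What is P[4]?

-8

P[1] = -2·(-1) - 4 = -2
P[2] = -2·(-2) - 8 = -4
P[3] = -2·(-4) - 12 = -4
P[4] = -2·(-4) - 16 = -8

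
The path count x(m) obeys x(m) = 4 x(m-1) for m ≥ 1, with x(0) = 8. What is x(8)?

x(1) = 4*8 = 32
x(2) = 4*32 = 128
x(3) = 4*128 = 512
x(4) = 4*512 = 2048
x(5) = 4*2048 = 8192
x(6) = 4*8192 = 32768
x(7) = 4*32768 = 131072
x(8) = 4*131072 = 524288

524288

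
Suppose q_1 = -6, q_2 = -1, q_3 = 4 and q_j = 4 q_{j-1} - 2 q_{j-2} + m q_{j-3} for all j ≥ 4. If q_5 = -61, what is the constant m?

q_4 = 18 - 6m
q_5 = 64 - 25m
So 64 - 25m = -61, giving m = 5.

5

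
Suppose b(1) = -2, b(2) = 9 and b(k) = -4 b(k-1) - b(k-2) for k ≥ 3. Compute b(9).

-91954

b(3) = -4*9 - (-2) = -34
b(4) = -4*(-34) - 9 = 127
b(5) = -4*127 - (-34) = -474
b(6) = -4*(-474) - 127 = 1769
b(7) = -4*1769 - (-474) = -6602
b(8) = -4*(-6602) - 1769 = 24639
b(9) = -4*24639 - (-6602) = -91954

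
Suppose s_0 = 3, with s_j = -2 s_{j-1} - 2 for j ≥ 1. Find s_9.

-1878

s_1 = -2*3 - 2 = -8
s_2 = -2*(-8) - 2 = 14
s_3 = -2*14 - 2 = -30
s_4 = -2*(-30) - 2 = 58
s_5 = -2*58 - 2 = -118
s_6 = -2*(-118) - 2 = 234
s_7 = -2*234 - 2 = -470
s_8 = -2*(-470) - 2 = 938
s_9 = -2*938 - 2 = -1878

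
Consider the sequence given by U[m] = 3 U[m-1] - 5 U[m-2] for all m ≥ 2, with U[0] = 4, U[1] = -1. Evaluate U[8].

1273

U[2] = 3·(-1) - 5·4 = -23
U[3] = 3·(-23) - 5·(-1) = -64
U[4] = 3·(-64) - 5·(-23) = -77
U[5] = 3·(-77) - 5·(-64) = 89
U[6] = 3·89 - 5·(-77) = 652
U[7] = 3·652 - 5·89 = 1511
U[8] = 3·1511 - 5·652 = 1273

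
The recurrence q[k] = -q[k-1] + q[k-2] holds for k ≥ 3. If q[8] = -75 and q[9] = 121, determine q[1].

-2

Rearranging, q[k-2] = q[k] + q[k-1].
q[7] = 121 + (-75) = 46
q[6] = -75 + 46 = -29
q[5] = 46 + (-29) = 17
q[4] = -29 + 17 = -12
q[3] = 17 + (-12) = 5
q[2] = -12 + 5 = -7
q[1] = 5 + (-7) = -2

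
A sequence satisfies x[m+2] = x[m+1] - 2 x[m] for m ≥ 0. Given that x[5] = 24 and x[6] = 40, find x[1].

6

Rearranging, x[m-2] = (x[m] - x[m-1]) / -2.
x[4] = (40 - 24) / -2 = 16/-2 = -8
x[3] = (24 - (-8)) / -2 = 32/-2 = -16
x[2] = (-8 - (-16)) / -2 = 8/-2 = -4
x[1] = (-16 - (-4)) / -2 = -12/-2 = 6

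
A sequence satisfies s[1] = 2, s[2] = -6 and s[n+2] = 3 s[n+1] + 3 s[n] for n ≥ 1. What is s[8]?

-10854

s[3] = 3(-6) + 3(2) = -12
s[4] = 3(-12) + 3(-6) = -54
s[5] = 3(-54) + 3(-12) = -198
s[6] = 3(-198) + 3(-54) = -756
s[7] = 3(-756) + 3(-198) = -2862
s[8] = 3(-2862) + 3(-756) = -10854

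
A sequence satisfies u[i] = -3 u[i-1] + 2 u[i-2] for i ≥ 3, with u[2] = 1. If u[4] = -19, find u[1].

5

Let u[1] = v.
u[3] = -3 + 2v
u[4] = 11 - 6v
So 11 - 6v = -19, giving v = 5.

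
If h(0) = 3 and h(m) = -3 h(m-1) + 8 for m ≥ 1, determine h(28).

22876792454963

The fixed point is 8/(1 + 3) = 2, so h(m) - 2 = -3(h(m-1) - 2).
Hence h(m) = 1·(-3)^m + 2.
h(28) = 1·(-3)^{28} + 2 = 1·22876792454961 + 2 = 22876792454963.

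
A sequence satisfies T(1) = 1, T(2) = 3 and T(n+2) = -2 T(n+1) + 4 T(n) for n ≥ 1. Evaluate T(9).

T(3) = -2(3) + 4(1) = -2
T(4) = -2(-2) + 4(3) = 16
T(5) = -2(16) + 4(-2) = -40
T(6) = -2(-40) + 4(16) = 144
T(7) = -2(144) + 4(-40) = -448
T(8) = -2(-448) + 4(144) = 1472
T(9) = -2(1472) + 4(-448) = -4736

-4736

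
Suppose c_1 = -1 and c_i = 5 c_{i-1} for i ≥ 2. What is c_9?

-390625

c_2 = 5(-1) = -5
c_3 = 5(-5) = -25
c_4 = 5(-25) = -125
c_5 = 5(-125) = -625
c_6 = 5(-625) = -3125
c_7 = 5(-3125) = -15625
c_8 = 5(-15625) = -78125
c_9 = 5(-78125) = -390625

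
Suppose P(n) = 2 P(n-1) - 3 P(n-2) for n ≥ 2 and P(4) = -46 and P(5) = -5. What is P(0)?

6

Rearranging, P(n-2) = (P(n) - 2 P(n-1)) / -3.
P(3) = (-5 - 2(-46)) / -3 = 87/-3 = -29
P(2) = (-46 - 2(-29)) / -3 = 12/-3 = -4
P(1) = (-29 - 2(-4)) / -3 = -21/-3 = 7
P(0) = (-4 - 2(7)) / -3 = -18/-3 = 6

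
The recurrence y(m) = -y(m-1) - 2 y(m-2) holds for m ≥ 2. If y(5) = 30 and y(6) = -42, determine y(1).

6

Rearranging, y(m-2) = (y(m) + y(m-1)) / -2.
y(4) = (-42 + 30) / -2 = -12/-2 = 6
y(3) = (30 + 6) / -2 = 36/-2 = -18
y(2) = (6 + (-18)) / -2 = -12/-2 = 6
y(1) = (-18 + 6) / -2 = -12/-2 = 6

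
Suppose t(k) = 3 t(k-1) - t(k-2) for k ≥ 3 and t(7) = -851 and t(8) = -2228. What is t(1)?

5

Rearranging, t(k-2) = -(t(k) - 3 t(k-1)).
t(6) = -(-2228 - 3·(-851)) = -325
t(5) = -(-851 - 3·(-325)) = -124
t(4) = -(-325 - 3·(-124)) = -47
t(3) = -(-124 - 3·(-47)) = -17
t(2) = -(-47 - 3·(-17)) = -4
t(1) = -(-17 - 3·(-4)) = 5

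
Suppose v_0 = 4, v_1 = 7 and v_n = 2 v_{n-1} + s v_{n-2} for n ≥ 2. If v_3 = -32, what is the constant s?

v_2 = 14 + 4s
v_3 = 28 + 15s
So 28 + 15s = -32, giving s = -4.

-4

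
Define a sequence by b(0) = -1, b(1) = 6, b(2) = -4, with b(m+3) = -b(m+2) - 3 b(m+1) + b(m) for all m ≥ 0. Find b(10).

b(3) = -(-4) - 3(6) + (-1) = -15
b(4) = -(-15) - 3(-4) + 6 = 33
b(5) = -33 - 3(-15) + (-4) = 8
b(6) = -8 - 3(33) + (-15) = -122
b(7) = -(-122) - 3(8) + 33 = 131
b(8) = -131 - 3(-122) + 8 = 243
b(9) = -243 - 3(131) + (-122) = -758
b(10) = -(-758) - 3(243) + 131 = 160

160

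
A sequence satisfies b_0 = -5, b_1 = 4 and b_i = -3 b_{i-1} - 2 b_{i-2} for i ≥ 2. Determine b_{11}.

b_2 = -3·4 - 2·(-5) = -2
b_3 = -3·(-2) - 2·4 = -2
b_4 = -3·(-2) - 2·(-2) = 10
b_5 = -3·10 - 2·(-2) = -26
b_6 = -3·(-26) - 2·10 = 58
b_7 = -3·58 - 2·(-26) = -122
b_8 = -3·(-122) - 2·58 = 250
b_9 = -3·250 - 2·(-122) = -506
b_{10} = -3·(-506) - 2·250 = 1018
b_{11} = -3·1018 - 2·(-506) = -2042

-2042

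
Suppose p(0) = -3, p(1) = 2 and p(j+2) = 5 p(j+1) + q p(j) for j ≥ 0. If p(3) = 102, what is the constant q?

p(2) = 10 - 3q
p(3) = 50 - 13q
So 50 - 13q = 102, giving q = -4.

-4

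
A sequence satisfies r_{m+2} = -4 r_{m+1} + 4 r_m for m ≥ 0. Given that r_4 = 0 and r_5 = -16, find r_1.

-5

Rearranging, r_{m-2} = (r_m + 4 r_{m-1}) / 4.
r_3 = (-16 + 4*0) / 4 = -16/4 = -4
r_2 = (0 + 4*(-4)) / 4 = -16/4 = -4
r_1 = (-4 + 4*(-4)) / 4 = -20/4 = -5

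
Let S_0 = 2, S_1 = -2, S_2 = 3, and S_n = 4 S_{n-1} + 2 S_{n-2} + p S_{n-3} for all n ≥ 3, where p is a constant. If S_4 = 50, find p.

2

S_3 = 8 + 2p
S_4 = 38 + 6p
So 38 + 6p = 50, giving p = 2.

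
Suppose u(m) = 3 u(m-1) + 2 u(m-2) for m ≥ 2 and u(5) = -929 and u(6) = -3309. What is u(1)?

-5

Rearranging, u(m-2) = (u(m) - 3 u(m-1)) / 2.
u(4) = (-3309 - 3·(-929)) / 2 = -522/2 = -261
u(3) = (-929 - 3·(-261)) / 2 = -146/2 = -73
u(2) = (-261 - 3·(-73)) / 2 = -42/2 = -21
u(1) = (-73 - 3·(-21)) / 2 = -10/2 = -5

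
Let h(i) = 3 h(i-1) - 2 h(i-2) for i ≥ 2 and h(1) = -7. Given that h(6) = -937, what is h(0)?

8

Let h(0) = z.
h(2) = -21 - 2z
h(3) = -49 - 6z
h(4) = -105 - 14z
h(5) = -217 - 30z
h(6) = -441 - 62z
So -441 - 62z = -937, giving z = 8.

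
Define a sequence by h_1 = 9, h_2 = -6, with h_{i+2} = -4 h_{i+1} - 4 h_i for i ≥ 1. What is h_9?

h_3 = -4(-6) - 4(9) = -12
h_4 = -4(-12) - 4(-6) = 72
h_5 = -4(72) - 4(-12) = -240
h_6 = -4(-240) - 4(72) = 672
h_7 = -4(672) - 4(-240) = -1728
h_8 = -4(-1728) - 4(672) = 4224
h_9 = -4(4224) - 4(-1728) = -9984

-9984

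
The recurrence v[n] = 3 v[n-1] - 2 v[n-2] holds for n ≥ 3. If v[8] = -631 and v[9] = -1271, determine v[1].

4

Rearranging, v[n-2] = (v[n] - 3 v[n-1]) / -2.
v[7] = (-1271 - 3(-631)) / -2 = 622/-2 = -311
v[6] = (-631 - 3(-311)) / -2 = 302/-2 = -151
v[5] = (-311 - 3(-151)) / -2 = 142/-2 = -71
v[4] = (-151 - 3(-71)) / -2 = 62/-2 = -31
v[3] = (-71 - 3(-31)) / -2 = 22/-2 = -11
v[2] = (-31 - 3(-11)) / -2 = 2/-2 = -1
v[1] = (-11 - 3(-1)) / -2 = -8/-2 = 4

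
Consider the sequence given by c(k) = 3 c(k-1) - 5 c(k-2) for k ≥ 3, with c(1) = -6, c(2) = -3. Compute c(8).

-1947

c(3) = 3·(-3) - 5·(-6) = 21
c(4) = 3·21 - 5·(-3) = 78
c(5) = 3·78 - 5·21 = 129
c(6) = 3·129 - 5·78 = -3
c(7) = 3·(-3) - 5·129 = -654
c(8) = 3·(-654) - 5·(-3) = -1947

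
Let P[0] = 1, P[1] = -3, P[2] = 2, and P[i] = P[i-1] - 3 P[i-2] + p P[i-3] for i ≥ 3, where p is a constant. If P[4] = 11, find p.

-3

P[3] = 11 + p
P[4] = 5 - 2p
So 5 - 2p = 11, giving p = -3.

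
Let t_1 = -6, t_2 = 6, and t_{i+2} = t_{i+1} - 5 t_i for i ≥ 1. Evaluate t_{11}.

t_3 = 6 - 5*(-6) = 36
t_4 = 36 - 5*6 = 6
t_5 = 6 - 5*36 = -174
t_6 = (-174) - 5*6 = -204
t_7 = (-204) - 5*(-174) = 666
t_8 = 666 - 5*(-204) = 1686
t_9 = 1686 - 5*666 = -1644
t_{10} = (-1644) - 5*1686 = -10074
t_{11} = (-10074) - 5*(-1644) = -1854

-1854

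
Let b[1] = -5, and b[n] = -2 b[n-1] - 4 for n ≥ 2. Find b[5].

b[2] = -2(-5) - 4 = 6
b[3] = -2(6) - 4 = -16
b[4] = -2(-16) - 4 = 28
b[5] = -2(28) - 4 = -60

-60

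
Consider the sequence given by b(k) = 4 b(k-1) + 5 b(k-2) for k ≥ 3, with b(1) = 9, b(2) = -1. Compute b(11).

13020841

b(3) = 4·(-1) + 5·9 = 41
b(4) = 4·41 + 5·(-1) = 159
b(5) = 4·159 + 5·41 = 841
b(6) = 4·841 + 5·159 = 4159
b(7) = 4·4159 + 5·841 = 20841
b(8) = 4·20841 + 5·4159 = 104159
b(9) = 4·104159 + 5·20841 = 520841
b(10) = 4·520841 + 5·104159 = 2604159
b(11) = 4·2604159 + 5·520841 = 13020841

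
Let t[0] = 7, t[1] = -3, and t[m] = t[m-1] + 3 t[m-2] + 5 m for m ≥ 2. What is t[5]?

t[2] = (-3) + 3·7 + 10 = 28
t[3] = 28 + 3·(-3) + 15 = 34
t[4] = 34 + 3·28 + 20 = 138
t[5] = 138 + 3·34 + 25 = 265

265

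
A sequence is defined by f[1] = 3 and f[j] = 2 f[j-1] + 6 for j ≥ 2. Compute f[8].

f[2] = 2(3) + 6 = 12
f[3] = 2(12) + 6 = 30
f[4] = 2(30) + 6 = 66
f[5] = 2(66) + 6 = 138
f[6] = 2(138) + 6 = 282
f[7] = 2(282) + 6 = 570
f[8] = 2(570) + 6 = 1146

1146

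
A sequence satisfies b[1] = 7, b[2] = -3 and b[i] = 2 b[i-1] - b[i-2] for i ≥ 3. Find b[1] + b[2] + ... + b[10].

b[3] = 2*(-3) - 7 = -13
b[4] = 2*(-13) - (-3) = -23
b[5] = 2*(-23) - (-13) = -33
b[6] = 2*(-33) - (-23) = -43
b[7] = 2*(-43) - (-33) = -53
b[8] = 2*(-53) - (-43) = -63
b[9] = 2*(-63) - (-53) = -73
b[10] = 2*(-73) - (-63) = -83
Sum = 7 + (-3) + (-13) + (-23) + (-33) + (-43) + (-53) + (-63) + (-73) + (-83) = -380

-380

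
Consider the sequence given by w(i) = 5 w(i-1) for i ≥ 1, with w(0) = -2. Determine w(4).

w(1) = 5(-2) = -10
w(2) = 5(-10) = -50
w(3) = 5(-50) = -250
w(4) = 5(-250) = -1250

-1250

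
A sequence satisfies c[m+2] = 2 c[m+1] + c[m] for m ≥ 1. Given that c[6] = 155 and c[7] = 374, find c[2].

Rearranging, c[m-2] = c[m] - 2 c[m-1].
c[5] = 374 - 2*155 = 64
c[4] = 155 - 2*64 = 27
c[3] = 64 - 2*27 = 10
c[2] = 27 - 2*10 = 7

7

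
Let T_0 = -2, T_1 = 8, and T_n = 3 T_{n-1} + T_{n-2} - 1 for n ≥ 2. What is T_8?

27333

T_2 = 3·8 + (-2) - 1 = 21
T_3 = 3·21 + 8 - 1 = 70
T_4 = 3·70 + 21 - 1 = 230
T_5 = 3·230 + 70 - 1 = 759
T_6 = 3·759 + 230 - 1 = 2506
T_7 = 3·2506 + 759 - 1 = 8276
T_8 = 3·8276 + 2506 - 1 = 27333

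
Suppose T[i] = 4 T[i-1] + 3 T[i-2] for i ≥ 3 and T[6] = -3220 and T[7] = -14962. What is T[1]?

Rearranging, T[i-2] = (T[i] - 4 T[i-1]) / 3.
T[5] = (-14962 - 4·(-3220)) / 3 = -2082/3 = -694
T[4] = (-3220 - 4·(-694)) / 3 = -444/3 = -148
T[3] = (-694 - 4·(-148)) / 3 = -102/3 = -34
T[2] = (-148 - 4·(-34)) / 3 = -12/3 = -4
T[1] = (-34 - 4·(-4)) / 3 = -18/3 = -6

-6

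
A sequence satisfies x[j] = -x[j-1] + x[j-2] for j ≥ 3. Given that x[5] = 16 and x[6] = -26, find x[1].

Rearranging, x[j-2] = x[j] + x[j-1].
x[4] = -26 + 16 = -10
x[3] = 16 + (-10) = 6
x[2] = -10 + 6 = -4
x[1] = 6 + (-4) = 2

2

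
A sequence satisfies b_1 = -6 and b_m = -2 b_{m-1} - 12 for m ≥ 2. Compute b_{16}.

The fixed point is -12/(1 + 2) = -4, so b_m + 4 = -2(b_{m-1} + 4).
Hence b_m = -2·(-2)^{m-1} - 4.
b_{16} = -2·(-2)^{15} - 4 = -2·-32768 - 4 = 65532.

65532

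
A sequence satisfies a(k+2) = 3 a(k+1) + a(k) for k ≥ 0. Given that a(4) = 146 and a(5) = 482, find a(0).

Rearranging, a(k-2) = a(k) - 3 a(k-1).
a(3) = 482 - 3*146 = 44
a(2) = 146 - 3*44 = 14
a(1) = 44 - 3*14 = 2
a(0) = 14 - 3*2 = 8

8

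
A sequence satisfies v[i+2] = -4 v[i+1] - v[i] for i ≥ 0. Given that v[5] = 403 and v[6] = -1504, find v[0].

-4

Rearranging, v[i-2] = -(v[i] + 4 v[i-1]).
v[4] = -(-1504 + 4·403) = -108
v[3] = -(403 + 4·(-108)) = 29
v[2] = -(-108 + 4·29) = -8
v[1] = -(29 + 4·(-8)) = 3
v[0] = -(-8 + 4·3) = -4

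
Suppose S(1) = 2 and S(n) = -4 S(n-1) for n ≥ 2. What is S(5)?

512

S(2) = -4(2) = -8
S(3) = -4(-8) = 32
S(4) = -4(32) = -128
S(5) = -4(-128) = 512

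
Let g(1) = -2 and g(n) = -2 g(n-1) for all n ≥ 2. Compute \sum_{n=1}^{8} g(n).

g(2) = -2·(-2) = 4
g(3) = -2·4 = -8
g(4) = -2·(-8) = 16
g(5) = -2·16 = -32
g(6) = -2·(-32) = 64
g(7) = -2·64 = -128
g(8) = -2·(-128) = 256
Sum = (-2) + 4 + (-8) + 16 + (-32) + 64 + (-128) + 256 = 170

170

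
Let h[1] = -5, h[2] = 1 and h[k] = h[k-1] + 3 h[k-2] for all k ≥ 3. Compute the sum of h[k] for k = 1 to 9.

h[3] = 1 + 3*(-5) = -14
h[4] = (-14) + 3*1 = -11
h[5] = (-11) + 3*(-14) = -53
h[6] = (-53) + 3*(-11) = -86
h[7] = (-86) + 3*(-53) = -245
h[8] = (-245) + 3*(-86) = -503
h[9] = (-503) + 3*(-245) = -1238
Sum = (-5) + 1 + (-14) + (-11) + (-53) + (-86) + (-245) + (-503) + (-1238) = -2154

-2154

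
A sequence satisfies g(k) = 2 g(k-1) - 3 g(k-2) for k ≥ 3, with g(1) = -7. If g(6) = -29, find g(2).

-5

Let g(2) = z.
g(3) = 21 + 2z
g(4) = 42 + z
g(5) = 21 - 4z
g(6) = -84 - 11z
So -84 - 11z = -29, giving z = -5.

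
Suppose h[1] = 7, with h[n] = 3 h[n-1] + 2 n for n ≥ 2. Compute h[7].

h[2] = 3·7 + 4 = 25
h[3] = 3·25 + 6 = 81
h[4] = 3·81 + 8 = 251
h[5] = 3·251 + 10 = 763
h[6] = 3·763 + 12 = 2301
h[7] = 3·2301 + 14 = 6917

6917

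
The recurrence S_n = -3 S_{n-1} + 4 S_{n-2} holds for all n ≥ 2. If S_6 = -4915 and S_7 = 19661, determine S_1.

Rearranging, S_{n-2} = (S_n + 3 S_{n-1}) / 4.
S_5 = (19661 + 3(-4915)) / 4 = 4916/4 = 1229
S_4 = (-4915 + 3(1229)) / 4 = -1228/4 = -307
S_3 = (1229 + 3(-307)) / 4 = 308/4 = 77
S_2 = (-307 + 3(77)) / 4 = -76/4 = -19
S_1 = (77 + 3(-19)) / 4 = 20/4 = 5

5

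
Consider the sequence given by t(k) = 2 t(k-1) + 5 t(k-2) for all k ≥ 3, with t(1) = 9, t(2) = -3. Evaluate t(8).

11823

t(3) = 2(-3) + 5(9) = 39
t(4) = 2(39) + 5(-3) = 63
t(5) = 2(63) + 5(39) = 321
t(6) = 2(321) + 5(63) = 957
t(7) = 2(957) + 5(321) = 3519
t(8) = 2(3519) + 5(957) = 11823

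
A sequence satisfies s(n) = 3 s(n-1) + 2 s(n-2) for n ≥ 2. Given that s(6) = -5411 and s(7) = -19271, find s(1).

Rearranging, s(n-2) = (s(n) - 3 s(n-1)) / 2.
s(5) = (-19271 - 3*(-5411)) / 2 = -3038/2 = -1519
s(4) = (-5411 - 3*(-1519)) / 2 = -854/2 = -427
s(3) = (-1519 - 3*(-427)) / 2 = -238/2 = -119
s(2) = (-427 - 3*(-119)) / 2 = -70/2 = -35
s(1) = (-119 - 3*(-35)) / 2 = -14/2 = -7

-7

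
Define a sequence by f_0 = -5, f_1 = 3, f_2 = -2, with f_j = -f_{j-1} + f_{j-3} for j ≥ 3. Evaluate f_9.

14

f_3 = -(-2) + (-5) = -3
f_4 = -(-3) + 3 = 6
f_5 = -6 + (-2) = -8
f_6 = -(-8) + (-3) = 5
f_7 = -5 + 6 = 1
f_8 = -1 + (-8) = -9
f_9 = -(-9) + 5 = 14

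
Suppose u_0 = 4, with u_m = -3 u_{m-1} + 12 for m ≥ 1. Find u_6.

732

u_1 = -3·4 + 12 = 0
u_2 = -3·0 + 12 = 12
u_3 = -3·12 + 12 = -24
u_4 = -3·(-24) + 12 = 84
u_5 = -3·84 + 12 = -240
u_6 = -3·(-240) + 12 = 732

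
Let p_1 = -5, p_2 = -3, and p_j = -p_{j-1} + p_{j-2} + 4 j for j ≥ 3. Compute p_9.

114

p_3 = -(-3) + (-5) + 12 = 10
p_4 = -10 + (-3) + 16 = 3
p_5 = -3 + 10 + 20 = 27
p_6 = -27 + 3 + 24 = 0
p_7 = -0 + 27 + 28 = 55
p_8 = -55 + 0 + 32 = -23
p_9 = -(-23) + 55 + 36 = 114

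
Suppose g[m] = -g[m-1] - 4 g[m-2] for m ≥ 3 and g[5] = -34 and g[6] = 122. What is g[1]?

Rearranging, g[m-2] = (g[m] + g[m-1]) / -4.
g[4] = (122 + (-34)) / -4 = 88/-4 = -22
g[3] = (-34 + (-22)) / -4 = -56/-4 = 14
g[2] = (-22 + 14) / -4 = -8/-4 = 2
g[1] = (14 + 2) / -4 = 16/-4 = -4

-4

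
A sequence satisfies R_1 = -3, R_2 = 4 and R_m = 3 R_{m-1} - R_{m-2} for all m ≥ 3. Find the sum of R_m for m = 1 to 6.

448

R_3 = 3*4 - (-3) = 15
R_4 = 3*15 - 4 = 41
R_5 = 3*41 - 15 = 108
R_6 = 3*108 - 41 = 283
Sum = (-3) + 4 + 15 + 41 + 108 + 283 = 448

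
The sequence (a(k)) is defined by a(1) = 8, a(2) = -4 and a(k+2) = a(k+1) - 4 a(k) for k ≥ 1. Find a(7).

-292

a(3) = (-4) - 4(8) = -36
a(4) = (-36) - 4(-4) = -20
a(5) = (-20) - 4(-36) = 124
a(6) = 124 - 4(-20) = 204
a(7) = 204 - 4(124) = -292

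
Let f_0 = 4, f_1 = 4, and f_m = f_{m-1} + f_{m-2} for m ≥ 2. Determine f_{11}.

f_2 = 4 + 4 = 8
f_3 = 8 + 4 = 12
f_4 = 12 + 8 = 20
f_5 = 20 + 12 = 32
f_6 = 32 + 20 = 52
f_7 = 52 + 32 = 84
f_8 = 84 + 52 = 136
f_9 = 136 + 84 = 220
f_{10} = 220 + 136 = 356
f_{11} = 356 + 220 = 576

576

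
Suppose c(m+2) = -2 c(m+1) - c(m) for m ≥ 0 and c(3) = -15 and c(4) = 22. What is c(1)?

Rearranging, c(m-2) = -(c(m) + 2 c(m-1)).
c(2) = -(22 + 2(-15)) = 8
c(1) = -(-15 + 2(8)) = -1

-1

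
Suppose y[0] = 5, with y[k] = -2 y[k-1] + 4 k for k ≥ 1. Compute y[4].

y[1] = -2·5 + 4 = -6
y[2] = -2·(-6) + 8 = 20
y[3] = -2·20 + 12 = -28
y[4] = -2·(-28) + 16 = 72

72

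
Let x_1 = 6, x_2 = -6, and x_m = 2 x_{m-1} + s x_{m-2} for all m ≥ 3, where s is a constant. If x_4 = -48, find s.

x_3 = -12 + 6s
x_4 = -24 + 6s
So -24 + 6s = -48, giving s = -4.

-4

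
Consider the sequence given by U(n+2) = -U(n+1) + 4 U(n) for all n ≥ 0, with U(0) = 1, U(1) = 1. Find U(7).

U(2) = -1 + 4·1 = 3
U(3) = -3 + 4·1 = 1
U(4) = -1 + 4·3 = 11
U(5) = -11 + 4·1 = -7
U(6) = -(-7) + 4·11 = 51
U(7) = -51 + 4·(-7) = -79

-79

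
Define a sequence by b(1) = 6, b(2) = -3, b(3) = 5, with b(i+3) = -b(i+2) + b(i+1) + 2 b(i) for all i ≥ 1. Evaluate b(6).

b(4) = -5 + (-3) + 2·6 = 4
b(5) = -4 + 5 + 2·(-3) = -5
b(6) = -(-5) + 4 + 2·5 = 19

19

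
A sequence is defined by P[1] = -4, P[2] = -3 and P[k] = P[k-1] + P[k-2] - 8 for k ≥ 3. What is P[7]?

-140

P[3] = (-3) + (-4) - 8 = -15
P[4] = (-15) + (-3) - 8 = -26
P[5] = (-26) + (-15) - 8 = -49
P[6] = (-49) + (-26) - 8 = -83
P[7] = (-83) + (-49) - 8 = -140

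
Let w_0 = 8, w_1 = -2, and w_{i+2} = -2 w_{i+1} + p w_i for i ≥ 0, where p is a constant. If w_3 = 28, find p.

-2

w_2 = 4 + 8p
w_3 = -8 - 18p
So -8 - 18p = 28, giving p = -2.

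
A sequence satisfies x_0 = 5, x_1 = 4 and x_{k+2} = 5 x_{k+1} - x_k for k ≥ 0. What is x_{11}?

x_2 = 5(4) - 5 = 15
x_3 = 5(15) - 4 = 71
x_4 = 5(71) - 15 = 340
x_5 = 5(340) - 71 = 1629
x_6 = 5(1629) - 340 = 7805
x_7 = 5(7805) - 1629 = 37396
x_8 = 5(37396) - 7805 = 179175
x_9 = 5(179175) - 37396 = 858479
x_{10} = 5(858479) - 179175 = 4113220
x_{11} = 5(4113220) - 858479 = 19707621

19707621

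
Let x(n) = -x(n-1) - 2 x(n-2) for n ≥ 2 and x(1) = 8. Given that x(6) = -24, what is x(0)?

Let x(0) = w.
x(2) = -8 - 2w
x(3) = -8 + 2w
x(4) = 24 + 2w
x(5) = -8 - 6w
x(6) = -40 + 2w
So -40 + 2w = -24, giving w = 8.

8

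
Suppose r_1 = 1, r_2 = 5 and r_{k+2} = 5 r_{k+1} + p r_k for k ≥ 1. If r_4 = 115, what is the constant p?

r_3 = 25 + p
r_4 = 125 + 10p
So 125 + 10p = 115, giving p = -1.

-1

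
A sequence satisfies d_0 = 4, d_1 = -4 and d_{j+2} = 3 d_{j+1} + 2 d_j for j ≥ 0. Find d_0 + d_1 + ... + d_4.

-92

d_2 = 3·(-4) + 2·4 = -4
d_3 = 3·(-4) + 2·(-4) = -20
d_4 = 3·(-20) + 2·(-4) = -68
Sum = 4 + (-4) + (-4) + (-20) + (-68) = -92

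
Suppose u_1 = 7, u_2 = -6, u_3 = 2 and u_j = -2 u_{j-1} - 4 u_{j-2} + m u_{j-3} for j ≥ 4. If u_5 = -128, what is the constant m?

u_4 = 20 + 7m
u_5 = -48 - 20m
So -48 - 20m = -128, giving m = 4.

4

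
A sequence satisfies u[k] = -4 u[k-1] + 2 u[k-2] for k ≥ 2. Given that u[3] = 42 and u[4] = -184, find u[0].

6

Rearranging, u[k-2] = (u[k] + 4 u[k-1]) / 2.
u[2] = (-184 + 4(42)) / 2 = -16/2 = -8
u[1] = (42 + 4(-8)) / 2 = 10/2 = 5
u[0] = (-8 + 4(5)) / 2 = 12/2 = 6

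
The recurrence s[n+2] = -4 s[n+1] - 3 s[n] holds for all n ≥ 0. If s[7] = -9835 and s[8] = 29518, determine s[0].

Rearranging, s[n-2] = (s[n] + 4 s[n-1]) / -3.
s[6] = (29518 + 4*(-9835)) / -3 = -9822/-3 = 3274
s[5] = (-9835 + 4*3274) / -3 = 3261/-3 = -1087
s[4] = (3274 + 4*(-1087)) / -3 = -1074/-3 = 358
s[3] = (-1087 + 4*358) / -3 = 345/-3 = -115
s[2] = (358 + 4*(-115)) / -3 = -102/-3 = 34
s[1] = (-115 + 4*34) / -3 = 21/-3 = -7
s[0] = (34 + 4*(-7)) / -3 = 6/-3 = -2

-2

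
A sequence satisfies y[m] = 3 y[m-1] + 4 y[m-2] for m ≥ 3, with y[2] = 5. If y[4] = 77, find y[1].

1

Let y[1] = w.
y[3] = 15 + 4w
y[4] = 65 + 12w
So 65 + 12w = 77, giving w = 1.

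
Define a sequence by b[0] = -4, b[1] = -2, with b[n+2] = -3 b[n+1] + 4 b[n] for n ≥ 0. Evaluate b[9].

104854

b[2] = -3*(-2) + 4*(-4) = -10
b[3] = -3*(-10) + 4*(-2) = 22
b[4] = -3*22 + 4*(-10) = -106
b[5] = -3*(-106) + 4*22 = 406
b[6] = -3*406 + 4*(-106) = -1642
b[7] = -3*(-1642) + 4*406 = 6550
b[8] = -3*6550 + 4*(-1642) = -26218
b[9] = -3*(-26218) + 4*6550 = 104854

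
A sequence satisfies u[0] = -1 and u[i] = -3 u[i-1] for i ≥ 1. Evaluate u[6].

-729

u[1] = -3*(-1) = 3
u[2] = -3*3 = -9
u[3] = -3*(-9) = 27
u[4] = -3*27 = -81
u[5] = -3*(-81) = 243
u[6] = -3*243 = -729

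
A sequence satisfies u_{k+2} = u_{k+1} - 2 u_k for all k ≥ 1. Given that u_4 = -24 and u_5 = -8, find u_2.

Rearranging, u_{k-2} = (u_k - u_{k-1}) / -2.
u_3 = (-8 - (-24)) / -2 = 16/-2 = -8
u_2 = (-24 - (-8)) / -2 = -16/-2 = 8

8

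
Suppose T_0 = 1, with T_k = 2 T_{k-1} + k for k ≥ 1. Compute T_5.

89

T_1 = 2·1 + 1 = 3
T_2 = 2·3 + 2 = 8
T_3 = 2·8 + 3 = 19
T_4 = 2·19 + 4 = 42
T_5 = 2·42 + 5 = 89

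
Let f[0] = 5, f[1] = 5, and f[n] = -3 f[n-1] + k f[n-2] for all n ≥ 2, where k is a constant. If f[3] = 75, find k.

f[2] = -15 + 5k
f[3] = 45 - 10k
So 45 - 10k = 75, giving k = -3.

-3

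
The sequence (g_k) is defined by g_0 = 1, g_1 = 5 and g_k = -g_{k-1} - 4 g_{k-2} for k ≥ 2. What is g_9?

g_2 = -5 - 4*1 = -9
g_3 = -(-9) - 4*5 = -11
g_4 = -(-11) - 4*(-9) = 47
g_5 = -47 - 4*(-11) = -3
g_6 = -(-3) - 4*47 = -185
g_7 = -(-185) - 4*(-3) = 197
g_8 = -197 - 4*(-185) = 543
g_9 = -543 - 4*197 = -1331

-1331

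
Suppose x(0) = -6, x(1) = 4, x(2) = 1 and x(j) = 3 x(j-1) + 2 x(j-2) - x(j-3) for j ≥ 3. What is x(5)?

180

x(3) = 3·1 + 2·4 - (-6) = 17
x(4) = 3·17 + 2·1 - 4 = 49
x(5) = 3·49 + 2·17 - 1 = 180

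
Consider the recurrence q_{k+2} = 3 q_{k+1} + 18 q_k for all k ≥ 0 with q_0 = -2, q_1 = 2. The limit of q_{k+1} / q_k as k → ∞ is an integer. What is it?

The characteristic equation is r^2 - 3r - 18 = 0, which factors as (r - 6)(r + 3) = 0.
So the roots are 6 and -3. Since |6| > |-3| and the coefficient of 6^k is non-zero, the ratio tends to 6.

6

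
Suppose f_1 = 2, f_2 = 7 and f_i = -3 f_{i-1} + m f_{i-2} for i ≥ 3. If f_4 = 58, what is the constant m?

f_3 = -21 + 2m
f_4 = 63 + m
So 63 + m = 58, giving m = -5.

-5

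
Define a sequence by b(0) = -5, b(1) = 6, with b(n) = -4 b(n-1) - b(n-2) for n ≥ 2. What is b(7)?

b(2) = -4(6) - (-5) = -19
b(3) = -4(-19) - 6 = 70
b(4) = -4(70) - (-19) = -261
b(5) = -4(-261) - 70 = 974
b(6) = -4(974) - (-261) = -3635
b(7) = -4(-3635) - 974 = 13566

13566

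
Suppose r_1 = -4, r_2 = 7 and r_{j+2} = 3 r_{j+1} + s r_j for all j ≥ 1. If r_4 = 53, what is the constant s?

r_3 = 21 - 4s
r_4 = 63 - 5s
So 63 - 5s = 53, giving s = 2.

2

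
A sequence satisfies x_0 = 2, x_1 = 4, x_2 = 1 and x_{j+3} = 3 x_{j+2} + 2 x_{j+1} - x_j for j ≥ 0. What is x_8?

x_3 = 3(1) + 2(4) - 2 = 9
x_4 = 3(9) + 2(1) - 4 = 25
x_5 = 3(25) + 2(9) - 1 = 92
x_6 = 3(92) + 2(25) - 9 = 317
x_7 = 3(317) + 2(92) - 25 = 1110
x_8 = 3(1110) + 2(317) - 92 = 3872

3872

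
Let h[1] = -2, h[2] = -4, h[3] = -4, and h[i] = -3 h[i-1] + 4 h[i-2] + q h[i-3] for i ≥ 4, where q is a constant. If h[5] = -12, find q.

-4

h[4] = -4 - 2q
h[5] = -4 + 2q
So -4 + 2q = -12, giving q = -4.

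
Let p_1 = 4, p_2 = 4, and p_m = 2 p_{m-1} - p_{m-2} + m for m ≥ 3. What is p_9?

144

p_3 = 2*4 - 4 + 3 = 7
p_4 = 2*7 - 4 + 4 = 14
p_5 = 2*14 - 7 + 5 = 26
p_6 = 2*26 - 14 + 6 = 44
p_7 = 2*44 - 26 + 7 = 69
p_8 = 2*69 - 44 + 8 = 102
p_9 = 2*102 - 69 + 9 = 144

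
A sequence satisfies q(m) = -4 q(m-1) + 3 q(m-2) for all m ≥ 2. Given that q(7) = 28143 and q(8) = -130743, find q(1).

9

Rearranging, q(m-2) = (q(m) + 4 q(m-1)) / 3.
q(6) = (-130743 + 4·28143) / 3 = -18171/3 = -6057
q(5) = (28143 + 4·(-6057)) / 3 = 3915/3 = 1305
q(4) = (-6057 + 4·1305) / 3 = -837/3 = -279
q(3) = (1305 + 4·(-279)) / 3 = 189/3 = 63
q(2) = (-279 + 4·63) / 3 = -27/3 = -9
q(1) = (63 + 4·(-9)) / 3 = 27/3 = 9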